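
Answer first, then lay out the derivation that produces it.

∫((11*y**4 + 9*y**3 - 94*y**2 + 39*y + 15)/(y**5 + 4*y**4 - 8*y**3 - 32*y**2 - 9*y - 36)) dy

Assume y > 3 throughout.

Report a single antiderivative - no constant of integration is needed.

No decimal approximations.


The answer is log(y - 3) + 5*log(y + 3) + 5*log(y + 4) - 3*atan(y).
Step 1. Decompose ∫((11*y**4 + 9*y**3 - 94*y**2 + 39*y + 15)/(y**5 + 4*y**4 - 8*y**3 - 32*y**2 - 9*y - 36)) dy by partial fractions, (11*y**4 + 9*y**3 - 94*y**2 + 39*y + 15)/(y**5 + 4*y**4 - 8*y**3 - 32*y**2 - 9*y - 36) = -3/(y**2 + 1) + 5/(y + 4) + 5/(y + 3) + 1/(y - 3): now ∫(1/(y - 3)) dy + ∫(5/(y + 3)) dy + ∫(5/(y + 4)) dy + ∫(-3/(y**2 + 1)) dy.
Step 2. Evaluate the standard form [assuming y > -3]: now 5*log(y + 3) + ∫(1/(y - 3)) dy + ∫(5/(y + 4)) dy + ∫(-3/(y**2 + 1)) dy.
Step 3. Evaluate the standard form [assuming y > -4]: now 5*log(y + 3) + 5*log(y + 4) + ∫(1/(y - 3)) dy + ∫(-3/(y**2 + 1)) dy.
Step 4. Evaluate the standard form [assuming y > 3]: now log(y - 3) + 5*log(y + 3) + 5*log(y + 4) + ∫(-3/(y**2 + 1)) dy.
Step 5. Evaluate the standard form: now log(y - 3) + 5*log(y + 3) + 5*log(y + 4) - 3*atan(y).
Answer: log(y - 3) + 5*log(y + 3) + 5*log(y + 4) - 3*atan(y).


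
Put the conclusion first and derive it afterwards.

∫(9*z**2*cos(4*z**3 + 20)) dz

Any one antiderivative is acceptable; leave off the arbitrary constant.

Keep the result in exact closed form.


The answer is 3*sin(4*z**3 + 20)/4.
Step 1. Substitute u = z**3 + 5, turning ∫(9*z**2*cos(4*z**3 + 20)) dz into ∫(3*cos(4*u)) du: now ∫(3*cos(4*u)) du.
Step 2. Evaluate the standard form: now 3*sin(4*u)/4.
Step 3. Substitute back u = z**3 + 5: now 3*sin(4*z**3 + 20)/4.
Answer: 3*sin(4*z**3 + 20)/4.


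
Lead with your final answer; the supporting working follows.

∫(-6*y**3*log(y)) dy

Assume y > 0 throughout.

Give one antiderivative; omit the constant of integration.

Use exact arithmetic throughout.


The answer is -3*y**4*log(y)/2 + 3*y**4/8.
Step 1. Integrate ∫(-6*y**3*log(y)) dy by parts with u = log(y), dv = (-6*y**3) dy, so v = -3*y**4/2 [assuming y > 0]: now -3*y**4*log(y)/2 + ∫(3*y**3/2) dy.
Step 2. Evaluate the standard form: now -3*y**4*log(y)/2 + 3*y**4/8.
Answer: -3*y**4*log(y)/2 + 3*y**4/8.


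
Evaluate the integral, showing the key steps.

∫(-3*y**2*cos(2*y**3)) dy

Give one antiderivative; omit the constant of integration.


Step 1. Substitute u = y**3, turning ∫(-3*y**2*cos(2*y**3)) dy into ∫(-cos(2*u)) du: now ∫(-cos(2*u)) du.
Step 2. Evaluate the standard form: now -sin(2*u)/2.
Step 3. Substitute back u = y**3: now -sin(2*y**3)/2.
Answer: -sin(2*y**3)/2.


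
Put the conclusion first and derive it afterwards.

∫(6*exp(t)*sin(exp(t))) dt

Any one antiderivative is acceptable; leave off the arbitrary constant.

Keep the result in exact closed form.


The answer is -6*cos(exp(t)).
Step 1. Substitute u = exp(t), turning ∫(6*exp(t)*sin(exp(t))) dt into ∫(6*sin(u)) du: now ∫(6*sin(u)) du.
Step 2. Evaluate the standard form: now -6*cos(u).
Step 3. Substitute back u = exp(t): now -6*cos(exp(t)).
Answer: -6*cos(exp(t)).


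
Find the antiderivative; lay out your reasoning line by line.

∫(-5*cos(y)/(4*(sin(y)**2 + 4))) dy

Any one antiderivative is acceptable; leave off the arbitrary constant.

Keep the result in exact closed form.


Step 1. Substitute u = sin(y), turning ∫(-5*cos(y)/(4*(sin(y)**2 + 4))) dy into ∫(-5/(4*(u**2 + 4))) du: now ∫(-5/(4*(u**2 + 4))) du.
Step 2. Evaluate the standard form: now -5*atan(u/2)/8.
Step 3. Substitute back u = sin(y): now -5*atan(sin(y)/2)/8.
Answer: -5*atan(sin(y)/2)/8.


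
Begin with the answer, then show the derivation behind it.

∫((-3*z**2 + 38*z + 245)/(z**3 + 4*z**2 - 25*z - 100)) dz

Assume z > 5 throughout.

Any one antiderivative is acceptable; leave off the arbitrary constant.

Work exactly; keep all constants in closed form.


The answer is 4*log(z - 5) - 5*log(z + 4) - 2*log(z + 5).
Step 1. Decompose ∫((-3*z**2 + 38*z + 245)/(z**3 + 4*z**2 - 25*z - 100)) dz by partial fractions, (-3*z**2 + 38*z + 245)/(z**3 + 4*z**2 - 25*z - 100) = -2/(z + 5) - 5/(z + 4) + 4/(z - 5): now ∫(4/(z - 5)) dz + ∫(-5/(z + 4)) dz + ∫(-2/(z + 5)) dz.
Step 2. Evaluate the standard form [assuming z > -4]: now -5*log(z + 4) + ∫(4/(z - 5)) dz + ∫(-2/(z + 5)) dz.
Step 3. Evaluate the standard form [assuming z > 5]: now 4*log(z - 5) - 5*log(z + 4) + ∫(-2/(z + 5)) dz.
Step 4. Evaluate the standard form [assuming z > -5]: now 4*log(z - 5) - 5*log(z + 4) - 2*log(z + 5).
Answer: 4*log(z - 5) - 5*log(z + 4) - 2*log(z + 5).


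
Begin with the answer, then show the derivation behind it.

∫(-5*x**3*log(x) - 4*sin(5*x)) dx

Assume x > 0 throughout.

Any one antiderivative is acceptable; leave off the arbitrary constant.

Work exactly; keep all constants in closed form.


The answer is -5*x**4*log(x)/4 + 5*x**4/16 + 4*cos(5*x)/5.
Step 1. Rewrite: now ∫(-5*x**3*log(x)) dx + ∫(-4*sin(5*x)) dx.
Step 2. Evaluate the standard form: now 4*cos(5*x)/5 + ∫(-5*x**3*log(x)) dx.
Step 3. Integrate ∫(-5*x**3*log(x)) dx by parts with u = log(x), dv = (-5*x**3) dx, so v = -5*x**4/4 [assuming x > 0]: now -5*x**4*log(x)/4 + 4*cos(5*x)/5 + ∫(5*x**3/4) dx.
Step 4. Evaluate the standard form: now -5*x**4*log(x)/4 + 5*x**4/16 + 4*cos(5*x)/5.
Answer: -5*x**4*log(x)/4 + 5*x**4/16 + 4*cos(5*x)/5.


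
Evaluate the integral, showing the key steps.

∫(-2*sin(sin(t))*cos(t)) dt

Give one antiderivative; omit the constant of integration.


Step 1. Substitute u = sin(t), turning ∫(-2*sin(sin(t))*cos(t)) dt into ∫(-2*sin(u)) du: now ∫(-2*sin(u)) du.
Step 2. Evaluate the standard form: now 2*cos(u).
Step 3. Substitute back u = sin(t): now 2*cos(sin(t)).
Answer: 2*cos(sin(t)).


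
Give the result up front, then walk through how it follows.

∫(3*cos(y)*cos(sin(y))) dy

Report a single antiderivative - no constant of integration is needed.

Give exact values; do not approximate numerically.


The answer is 3*sin(sin(y)).
Step 1. Substitute u = sin(y), turning ∫(3*cos(y)*cos(sin(y))) dy into ∫(3*cos(u)) du: now ∫(3*cos(u)) du.
Step 2. Evaluate the standard form: now 3*sin(u).
Step 3. Substitute back u = sin(y): now 3*sin(sin(y)).
Answer: 3*sin(sin(y)).


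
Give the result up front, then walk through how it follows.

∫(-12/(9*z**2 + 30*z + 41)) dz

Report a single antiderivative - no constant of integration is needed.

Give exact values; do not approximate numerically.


The answer is -atan(3*z/4 + 5/4).
Step 1. Substitute u = 3*z + 5, turning ∫(-12/(9*z**2 + 30*z + 41)) dz into ∫(-4/(u**2 + 16)) du: now ∫(-4/(u**2 + 16)) du.
Step 2. Evaluate the standard form: now -atan(u/4).
Step 3. Substitute back u = 3*z + 5: now -atan(3*z/4 + 5/4).
Answer: -atan(3*z/4 + 5/4).


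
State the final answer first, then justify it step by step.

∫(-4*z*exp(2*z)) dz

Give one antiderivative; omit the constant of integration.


The answer is -2*z*exp(2*z) + exp(2*z).
Step 1. Integrate ∫(-4*z*exp(2*z)) dz by parts with u = z, dv = (-4*exp(2*z)) dz, so v = -2*exp(2*z): now -2*z*exp(2*z) + ∫(2*exp(2*z)) dz.
Step 2. Evaluate the standard form: now -2*z*exp(2*z) + exp(2*z).
Answer: -2*z*exp(2*z) + exp(2*z).


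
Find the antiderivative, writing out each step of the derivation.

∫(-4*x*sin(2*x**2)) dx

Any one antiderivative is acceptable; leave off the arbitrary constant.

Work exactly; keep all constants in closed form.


Step 1. Substitute u = x**2, turning ∫(-4*x*sin(2*x**2)) dx into ∫(-2*sin(2*u)) du: now ∫(-2*sin(2*u)) du.
Step 2. Evaluate the standard form: now cos(2*u).
Step 3. Substitute back u = x**2: now cos(2*x**2).
Answer: cos(2*x**2).


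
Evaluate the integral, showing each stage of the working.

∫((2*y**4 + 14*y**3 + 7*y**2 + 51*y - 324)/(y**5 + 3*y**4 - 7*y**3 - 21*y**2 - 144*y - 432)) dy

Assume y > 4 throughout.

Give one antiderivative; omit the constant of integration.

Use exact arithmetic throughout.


Step 1. Decompose ∫((2*y**4 + 14*y**3 + 7*y**2 + 51*y - 324)/(y**5 + 3*y**4 - 7*y**3 - 21*y**2 - 144*y - 432)) dy by partial fractions, (2*y**4 + 14*y**3 + 7*y**2 + 51*y - 324)/(y**5 + 3*y**4 - 7*y**3 - 21*y**2 - 144*y - 432) = 3/(y**2 + 9) - 4/(y + 4) + 5/(y + 3) + 1/(y - 4): now ∫(1/(y - 4)) dy + ∫(5/(y + 3)) dy + ∫(-4/(y + 4)) dy + ∫(3/(y**2 + 9)) dy.
Step 2. Evaluate the standard form [assuming y > -4]: now -4*log(y + 4) + ∫(1/(y - 4)) dy + ∫(5/(y + 3)) dy + ∫(3/(y**2 + 9)) dy.
Step 3. Evaluate the standard form [assuming y > 4]: now log(y - 4) - 4*log(y + 4) + ∫(5/(y + 3)) dy + ∫(3/(y**2 + 9)) dy.
Step 4. Evaluate the standard form [assuming y > -3]: now log(y - 4) + 5*log(y + 3) - 4*log(y + 4) + ∫(3/(y**2 + 9)) dy.
Step 5. Evaluate the standard form: now log(y - 4) + 5*log(y + 3) - 4*log(y + 4) + atan(y/3).
Answer: log(y - 4) + 5*log(y + 3) - 4*log(y + 4) + atan(y/3).


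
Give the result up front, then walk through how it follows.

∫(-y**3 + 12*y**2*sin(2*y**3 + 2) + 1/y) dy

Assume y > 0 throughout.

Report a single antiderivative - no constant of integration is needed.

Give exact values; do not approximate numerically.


The answer is -y**4/4 + log(y) - 2*cos(2*y**3 + 2).
Step 1. Rewrite: now ∫(1/y) dy + ∫(-y**3) dy + ∫(12*y**2*sin(2*y**3 + 2)) dy.
Step 2. Evaluate the standard form: now -y**4/4 + ∫(1/y) dy + ∫(12*y**2*sin(2*y**3 + 2)) dy.
Step 3. Evaluate the standard form [assuming y > 0]: now -y**4/4 + log(y) + ∫(12*y**2*sin(2*y**3 + 2)) dy.
Step 4. Substitute u = y**3 + 1, turning ∫(12*y**2*sin(2*y**3 + 2)) dy into ∫(4*sin(2*u)) du: now -y**4/4 + log(y) + ∫(4*sin(2*u)) du.
Step 5. Evaluate the standard form: now -y**4/4 + log(y) - 2*cos(2*u).
Step 6. Substitute back u = y**3 + 1: now -y**4/4 + log(y) - 2*cos(2*y**3 + 2).
Answer: -y**4/4 + log(y) - 2*cos(2*y**3 + 2).


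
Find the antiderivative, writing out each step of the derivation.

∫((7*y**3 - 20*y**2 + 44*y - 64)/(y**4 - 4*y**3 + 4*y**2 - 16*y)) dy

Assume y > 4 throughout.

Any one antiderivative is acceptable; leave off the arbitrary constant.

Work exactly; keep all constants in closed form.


Step 1. Decompose ∫((7*y**3 - 20*y**2 + 44*y - 64)/(y**4 - 4*y**3 + 4*y**2 - 16*y)) dy by partial fractions, (7*y**3 - 20*y**2 + 44*y - 64)/(y**4 - 4*y**3 + 4*y**2 - 16*y) = -4/(y**2 + 4) + 3/(y - 4) + 4/y: now ∫(4/y) dy + ∫(3/(y - 4)) dy + ∫(-4/(y**2 + 4)) dy.
Step 2. Evaluate the standard form [assuming y > 4]: now 3*log(y - 4) + ∫(4/y) dy + ∫(-4/(y**2 + 4)) dy.
Step 3. Evaluate the standard form [assuming y > 0]: now 4*log(y) + 3*log(y - 4) + ∫(-4/(y**2 + 4)) dy.
Step 4. Evaluate the standard form: now 4*log(y) + 3*log(y - 4) - 2*atan(y/2).
Answer: 4*log(y) + 3*log(y - 4) - 2*atan(y/2).


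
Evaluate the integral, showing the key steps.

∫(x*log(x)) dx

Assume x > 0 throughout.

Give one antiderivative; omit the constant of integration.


Step 1. Integrate ∫(x*log(x)) dx by parts with u = log(x), dv = (x) dx, so v = x**2/2 [assuming x > 0]: now x**2*log(x)/2 + ∫(-x/2) dx.
Step 2. Evaluate the standard form: now x**2*log(x)/2 - x**2/4.
Answer: x**2*log(x)/2 - x**2/4.


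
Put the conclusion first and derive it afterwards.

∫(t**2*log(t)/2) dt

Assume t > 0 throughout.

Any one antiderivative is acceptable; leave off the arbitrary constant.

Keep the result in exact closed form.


The answer is t**3*log(t)/6 - t**3/18.
Step 1. Integrate ∫(t**2*log(t)/2) dt by parts with u = log(t), dv = (t**2/2) dt, so v = t**3/6 [assuming t > 0]: now t**3*log(t)/6 + ∫(-t**2/6) dt.
Step 2. Evaluate the standard form: now t**3*log(t)/6 - t**3/18.
Answer: t**3*log(t)/6 - t**3/18.


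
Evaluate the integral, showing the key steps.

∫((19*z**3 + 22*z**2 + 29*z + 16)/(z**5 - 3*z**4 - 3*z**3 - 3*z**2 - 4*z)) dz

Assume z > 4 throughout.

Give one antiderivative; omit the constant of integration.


Step 1. Decompose ∫((19*z**3 + 22*z**2 + 29*z + 16)/(z**5 - 3*z**4 - 3*z**3 - 3*z**2 - 4*z)) dz by partial fractions, (19*z**3 + 22*z**2 + 29*z + 16)/(z**5 - 3*z**4 - 3*z**3 - 3*z**2 - 4*z) = -2/(z**2 + 1) - 1/(z + 1) + 5/(z - 4) - 4/z: now ∫(-4/z) dz + ∫(5/(z - 4)) dz + ∫(-1/(z + 1)) dz + ∫(-2/(z**2 + 1)) dz.
Step 2. Evaluate the standard form [assuming z > -1]: now -log(z + 1) + ∫(-4/z) dz + ∫(5/(z - 4)) dz + ∫(-2/(z**2 + 1)) dz.
Step 3. Evaluate the standard form [assuming z > 0]: now -4*log(z) - log(z + 1) + ∫(5/(z - 4)) dz + ∫(-2/(z**2 + 1)) dz.
Step 4. Evaluate the standard form [assuming z > 4]: now -4*log(z) + 5*log(z - 4) - log(z + 1) + ∫(-2/(z**2 + 1)) dz.
Step 5. Evaluate the standard form: now -4*log(z) + 5*log(z - 4) - log(z + 1) - 2*atan(z).
Answer: -4*log(z) + 5*log(z - 4) - log(z + 1) - 2*atan(z).


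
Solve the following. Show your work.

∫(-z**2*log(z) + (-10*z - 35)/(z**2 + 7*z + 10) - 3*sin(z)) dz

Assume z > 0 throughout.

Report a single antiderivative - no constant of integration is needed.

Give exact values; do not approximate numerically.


Step 1. Rewrite: now ∫(-z**2*log(z)) dz + ∫((-10*z - 35)/(z**2 + 7*z + 10)) dz + ∫(-3*sin(z)) dz.
Step 2. Integrate ∫(-z**2*log(z)) dz by parts with u = log(z), dv = (-z**2) dz, so v = -z**3/3 [assuming z > 0]: now -z**3*log(z)/3 + ∫(z**2/3) dz + ∫((-10*z - 35)/(z**2 + 7*z + 10)) dz + ∫(-3*sin(z)) dz.
Step 3. Evaluate the standard form: now -z**3*log(z)/3 + z**3/9 + ∫((-10*z - 35)/(z**2 + 7*z + 10)) dz + ∫(-3*sin(z)) dz.
Step 4. Decompose ∫((-10*z - 35)/(z**2 + 7*z + 10)) dz by partial fractions, (-10*z - 35)/(z**2 + 7*z + 10) = -5/(z + 5) - 5/(z + 2): now -z**3*log(z)/3 + z**3/9 + ∫(-5/(z + 2)) dz + ∫(-5/(z + 5)) dz + ∫(-3*sin(z)) dz.
Step 5. Evaluate the standard form [assuming z > -2]: now -z**3*log(z)/3 + z**3/9 - 5*log(z + 2) + ∫(-5/(z + 5)) dz + ∫(-3*sin(z)) dz.
Step 6. Evaluate the standard form [assuming z > -5]: now -z**3*log(z)/3 + z**3/9 - 5*log(z + 2) - 5*log(z + 5) + ∫(-3*sin(z)) dz.
Step 7. Evaluate the standard form: now -z**3*log(z)/3 + z**3/9 - 5*log(z + 2) - 5*log(z + 5) + 3*cos(z).
Answer: -z**3*log(z)/3 + z**3/9 - 5*log(z + 2) - 5*log(z + 5) + 3*cos(z).


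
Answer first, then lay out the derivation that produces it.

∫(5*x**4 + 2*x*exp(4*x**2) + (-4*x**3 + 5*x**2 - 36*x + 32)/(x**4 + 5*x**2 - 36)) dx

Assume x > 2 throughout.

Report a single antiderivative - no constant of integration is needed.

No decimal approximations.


The answer is x**5 + exp(4*x**2)/4 - log(x - 2) - 3*log(x + 2) + atan(x/3)/3.
Step 1. Rewrite: now ∫(5*x**4) dx + ∫(2*x*exp(4*x**2)) dx + ∫((-4*x**3 + 5*x**2 - 36*x + 32)/(x**4 + 5*x**2 - 36)) dx.
Step 2. Decompose ∫((-4*x**3 + 5*x**2 - 36*x + 32)/(x**4 + 5*x**2 - 36)) dx by partial fractions, (-4*x**3 + 5*x**2 - 36*x + 32)/(x**4 + 5*x**2 - 36) = 1/(x**2 + 9) - 3/(x + 2) - 1/(x - 2): now ∫(5*x**4) dx + ∫(2*x*exp(4*x**2)) dx + ∫(-1/(x - 2)) dx + ∫(-3/(x + 2)) dx + ∫(1/(x**2 + 9)) dx.
Step 3. Evaluate the standard form [assuming x > 2]: now -log(x - 2) + ∫(5*x**4) dx + ∫(2*x*exp(4*x**2)) dx + ∫(-3/(x + 2)) dx + ∫(1/(x**2 + 9)) dx.
Step 4. Evaluate the standard form [assuming x > -2]: now -log(x - 2) - 3*log(x + 2) + ∫(5*x**4) dx + ∫(2*x*exp(4*x**2)) dx + ∫(1/(x**2 + 9)) dx.
Step 5. Evaluate the standard form: now -log(x - 2) - 3*log(x + 2) + atan(x/3)/3 + ∫(5*x**4) dx + ∫(2*x*exp(4*x**2)) dx.
Step 6. Substitute u = x**2, turning ∫(2*x*exp(4*x**2)) dx into ∫(exp(4*u)) du: now -log(x - 2) - 3*log(x + 2) + atan(x/3)/3 + ∫(5*x**4) dx + ∫(exp(4*u)) du.
Step 7. Evaluate the standard form: now exp(4*u)/4 - log(x - 2) - 3*log(x + 2) + atan(x/3)/3 + ∫(5*x**4) dx.
Step 8. Substitute back u = x**2: now exp(4*x**2)/4 - log(x - 2) - 3*log(x + 2) + atan(x/3)/3 + ∫(5*x**4) dx.
Step 9. Evaluate the standard form: now x**5 + exp(4*x**2)/4 - log(x - 2) - 3*log(x + 2) + atan(x/3)/3.
Answer: x**5 + exp(4*x**2)/4 - log(x - 2) - 3*log(x + 2) + atan(x/3)/3.


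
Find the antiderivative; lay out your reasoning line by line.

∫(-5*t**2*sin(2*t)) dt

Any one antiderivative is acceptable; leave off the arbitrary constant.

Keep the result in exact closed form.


Step 1. Integrate ∫(-5*t**2*sin(2*t)) dt by parts with u = t**2, dv = (-5*sin(2*t)) dt, so v = 5*cos(2*t)/2: now 5*t**2*cos(2*t)/2 + ∫(-5*t*cos(2*t)) dt.
Step 2. Integrate ∫(-5*t*cos(2*t)) dt by parts with u = t, dv = (-5*cos(2*t)) dt, so v = -5*sin(2*t)/2: now 5*t**2*cos(2*t)/2 - 5*t*sin(2*t)/2 + ∫(5*sin(2*t)/2) dt.
Step 3. Evaluate the standard form: now 5*t**2*cos(2*t)/2 - 5*t*sin(2*t)/2 - 5*cos(2*t)/4.
Answer: 5*t**2*cos(2*t)/2 - 5*t*sin(2*t)/2 - 5*cos(2*t)/4.


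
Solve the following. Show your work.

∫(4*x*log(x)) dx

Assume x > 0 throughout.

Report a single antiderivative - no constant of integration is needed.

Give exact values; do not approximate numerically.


Step 1. Integrate ∫(4*x*log(x)) dx by parts with u = log(x), dv = (4*x) dx, so v = 2*x**2 [assuming x > 0]: now 2*x**2*log(x) + ∫(-2*x) dx.
Step 2. Evaluate the standard form: now 2*x**2*log(x) - x**2.
Answer: 2*x**2*log(x) - x**2.


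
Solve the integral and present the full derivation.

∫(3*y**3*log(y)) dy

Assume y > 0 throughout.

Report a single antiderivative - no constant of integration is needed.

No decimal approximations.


Step 1. Integrate ∫(3*y**3*log(y)) dy by parts with u = log(y), dv = (3*y**3) dy, so v = 3*y**4/4 [assuming y > 0]: now 3*y**4*log(y)/4 + ∫(-3*y**3/4) dy.
Step 2. Evaluate the standard form: now 3*y**4*log(y)/4 - 3*y**4/16.
Answer: 3*y**4*log(y)/4 - 3*y**4/16.


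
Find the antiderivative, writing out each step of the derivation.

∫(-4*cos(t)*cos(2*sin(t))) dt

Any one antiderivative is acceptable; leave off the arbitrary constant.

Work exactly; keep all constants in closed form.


Step 1. Substitute u = sin(t), turning ∫(-4*cos(t)*cos(2*sin(t))) dt into ∫(-4*cos(2*u)) du: now ∫(-4*cos(2*u)) du.
Step 2. Evaluate the standard form: now -2*sin(2*u).
Step 3. Substitute back u = sin(t): now -2*sin(2*sin(t)).
Answer: -2*sin(2*sin(t)).


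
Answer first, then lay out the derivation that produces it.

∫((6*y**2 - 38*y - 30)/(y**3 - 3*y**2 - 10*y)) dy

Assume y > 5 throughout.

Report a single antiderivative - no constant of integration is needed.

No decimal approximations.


The answer is 3*log(y) - 2*log(y - 5) + 5*log(y + 2).
Step 1. Decompose ∫((6*y**2 - 38*y - 30)/(y**3 - 3*y**2 - 10*y)) dy by partial fractions, (6*y**2 - 38*y - 30)/(y**3 - 3*y**2 - 10*y) = 5/(y + 2) - 2/(y - 5) + 3/y: now ∫(3/y) dy + ∫(-2/(y - 5)) dy + ∫(5/(y + 2)) dy.
Step 2. Evaluate the standard form [assuming y > -2]: now 5*log(y + 2) + ∫(3/y) dy + ∫(-2/(y - 5)) dy.
Step 3. Evaluate the standard form [assuming y > 5]: now -2*log(y - 5) + 5*log(y + 2) + ∫(3/y) dy.
Step 4. Evaluate the standard form [assuming y > 0]: now 3*log(y) - 2*log(y - 5) + 5*log(y + 2).
Answer: 3*log(y) - 2*log(y - 5) + 5*log(y + 2).


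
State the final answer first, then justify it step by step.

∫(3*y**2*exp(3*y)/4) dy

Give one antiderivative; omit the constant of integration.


The answer is y**2*exp(3*y)/4 - y*exp(3*y)/6 + exp(3*y)/18.
Step 1. Integrate ∫(3*y**2*exp(3*y)/4) dy by parts with u = y**2, dv = (3*exp(3*y)/4) dy, so v = exp(3*y)/4: now y**2*exp(3*y)/4 + ∫(-y*exp(3*y)/2) dy.
Step 2. Integrate ∫(-y*exp(3*y)/2) dy by parts with u = y, dv = (-exp(3*y)/2) dy, so v = -exp(3*y)/6: now y**2*exp(3*y)/4 - y*exp(3*y)/6 + ∫(exp(3*y)/6) dy.
Step 3. Evaluate the standard form: now y**2*exp(3*y)/4 - y*exp(3*y)/6 + exp(3*y)/18.
Answer: y**2*exp(3*y)/4 - y*exp(3*y)/6 + exp(3*y)/18.


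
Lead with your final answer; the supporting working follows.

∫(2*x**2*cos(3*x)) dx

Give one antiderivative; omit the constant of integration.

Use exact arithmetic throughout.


The answer is 2*x**2*sin(3*x)/3 + 4*x*cos(3*x)/9 - 4*sin(3*x)/27.
Step 1. Integrate ∫(2*x**2*cos(3*x)) dx by parts with u = x**2, dv = (2*cos(3*x)) dx, so v = 2*sin(3*x)/3: now 2*x**2*sin(3*x)/3 + ∫(-4*x*sin(3*x)/3) dx.
Step 2. Integrate ∫(-4*x*sin(3*x)/3) dx by parts with u = x, dv = (-4*sin(3*x)/3) dx, so v = 4*cos(3*x)/9: now 2*x**2*sin(3*x)/3 + 4*x*cos(3*x)/9 + ∫(-4*cos(3*x)/9) dx.
Step 3. Evaluate the standard form: now 2*x**2*sin(3*x)/3 + 4*x*cos(3*x)/9 - 4*sin(3*x)/27.
Answer: 2*x**2*sin(3*x)/3 + 4*x*cos(3*x)/9 - 4*sin(3*x)/27.


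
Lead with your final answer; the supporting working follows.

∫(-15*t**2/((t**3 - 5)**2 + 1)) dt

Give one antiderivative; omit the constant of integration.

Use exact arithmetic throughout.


The answer is -5*atan(t**3 - 5).
Step 1. Substitute u = t**3 - 5, turning ∫(-15*t**2/((t**3 - 5)**2 + 1)) dt into ∫(-5/(u**2 + 1)) du: now ∫(-5/(u**2 + 1)) du.
Step 2. Evaluate the standard form: now -5*atan(u).
Step 3. Substitute back u = t**3 - 5: now -5*atan(t**3 - 5).
Answer: -5*atan(t**3 - 5).


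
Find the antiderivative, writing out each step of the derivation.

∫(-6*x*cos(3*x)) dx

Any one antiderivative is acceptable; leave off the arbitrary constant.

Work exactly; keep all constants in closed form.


Step 1. Integrate ∫(-6*x*cos(3*x)) dx by parts with u = x, dv = (-6*cos(3*x)) dx, so v = -2*sin(3*x): now -2*x*sin(3*x) + ∫(2*sin(3*x)) dx.
Step 2. Evaluate the standard form: now -2*x*sin(3*x) - 2*cos(3*x)/3.
Answer: -2*x*sin(3*x) - 2*cos(3*x)/3.


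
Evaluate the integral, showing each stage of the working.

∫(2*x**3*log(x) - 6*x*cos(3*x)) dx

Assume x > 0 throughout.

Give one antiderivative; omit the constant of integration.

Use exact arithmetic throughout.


Step 1. Rewrite: now ∫(-6*x*cos(3*x)) dx + ∫(2*x**3*log(x)) dx.
Step 2. Integrate ∫(-6*x*cos(3*x)) dx by parts with u = x, dv = (-6*cos(3*x)) dx, so v = -2*sin(3*x): now -2*x*sin(3*x) + ∫(2*x**3*log(x)) dx + ∫(2*sin(3*x)) dx.
Step 3. Evaluate the standard form: now -2*x*sin(3*x) - 2*cos(3*x)/3 + ∫(2*x**3*log(x)) dx.
Step 4. Integrate ∫(2*x**3*log(x)) dx by parts with u = log(x), dv = (2*x**3) dx, so v = x**4/2 [assuming x > 0]: now x**4*log(x)/2 - 2*x*sin(3*x) - 2*cos(3*x)/3 + ∫(-x**3/2) dx.
Step 5. Evaluate the standard form: now x**4*log(x)/2 - x**4/8 - 2*x*sin(3*x) - 2*cos(3*x)/3.
Answer: x**4*log(x)/2 - x**4/8 - 2*x*sin(3*x) - 2*cos(3*x)/3.


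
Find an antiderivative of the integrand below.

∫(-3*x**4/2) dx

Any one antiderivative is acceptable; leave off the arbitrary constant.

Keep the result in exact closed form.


Answer: -3*x**5/10.


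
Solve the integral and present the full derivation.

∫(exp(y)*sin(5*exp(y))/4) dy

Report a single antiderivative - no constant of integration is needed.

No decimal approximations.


Step 1. Substitute u = exp(y), turning ∫(exp(y)*sin(5*exp(y))/4) dy into ∫(sin(5*u)/4) du: now ∫(sin(5*u)/4) du.
Step 2. Evaluate the standard form: now -cos(5*u)/20.
Step 3. Substitute back u = exp(y): now -cos(5*exp(y))/20.
Answer: -cos(5*exp(y))/20.


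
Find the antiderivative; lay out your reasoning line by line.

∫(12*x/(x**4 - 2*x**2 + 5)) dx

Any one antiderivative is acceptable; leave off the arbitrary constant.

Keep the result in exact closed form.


Step 1. Substitute u = x**2 - 1, turning ∫(12*x/(x**4 - 2*x**2 + 5)) dx into ∫(6/(u**2 + 4)) du: now ∫(6/(u**2 + 4)) du.
Step 2. Evaluate the standard form: now 3*atan(u/2).
Step 3. Substitute back u = x**2 - 1: now 3*atan(x**2/2 - 1/2).
Answer: 3*atan(x**2/2 - 1/2).


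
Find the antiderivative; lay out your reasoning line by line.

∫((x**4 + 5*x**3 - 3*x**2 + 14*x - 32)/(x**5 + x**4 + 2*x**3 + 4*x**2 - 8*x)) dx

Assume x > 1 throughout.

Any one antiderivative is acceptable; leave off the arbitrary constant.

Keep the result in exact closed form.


Step 1. Decompose ∫((x**4 + 5*x**3 - 3*x**2 + 14*x - 32)/(x**5 + x**4 + 2*x**3 + 4*x**2 - 8*x)) dx by partial fractions, (x**4 + 5*x**3 - 3*x**2 + 14*x - 32)/(x**5 + x**4 + 2*x**3 + 4*x**2 - 8*x) = 1/(x**2 + 4) - 2/(x + 2) - 1/(x - 1) + 4/x: now ∫(4/x) dx + ∫(-1/(x - 1)) dx + ∫(-2/(x + 2)) dx + ∫(1/(x**2 + 4)) dx.
Step 2. Evaluate the standard form [assuming x > 0]: now 4*log(x) + ∫(-1/(x - 1)) dx + ∫(-2/(x + 2)) dx + ∫(1/(x**2 + 4)) dx.
Step 3. Evaluate the standard form [assuming x > -2]: now 4*log(x) - 2*log(x + 2) + ∫(-1/(x - 1)) dx + ∫(1/(x**2 + 4)) dx.
Step 4. Evaluate the standard form [assuming x > 1]: now 4*log(x) - log(x - 1) - 2*log(x + 2) + ∫(1/(x**2 + 4)) dx.
Step 5. Evaluate the standard form: now 4*log(x) - log(x - 1) - 2*log(x + 2) + atan(x/2)/2.
Answer: 4*log(x) - log(x - 1) - 2*log(x + 2) + atan(x/2)/2.


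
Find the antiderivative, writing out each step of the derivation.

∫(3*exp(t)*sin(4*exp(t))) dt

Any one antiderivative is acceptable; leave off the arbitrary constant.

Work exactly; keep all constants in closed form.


Step 1. Substitute u = exp(t), turning ∫(3*exp(t)*sin(4*exp(t))) dt into ∫(3*sin(4*u)) du: now ∫(3*sin(4*u)) du.
Step 2. Evaluate the standard form: now -3*cos(4*u)/4.
Step 3. Substitute back u = exp(t): now -3*cos(4*exp(t))/4.
Answer: -3*cos(4*exp(t))/4.


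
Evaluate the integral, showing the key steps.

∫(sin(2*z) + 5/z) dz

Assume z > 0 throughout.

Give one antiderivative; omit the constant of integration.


Step 1. Rewrite: now ∫(5/z) dz + ∫(sin(2*z)) dz.
Step 2. Evaluate the standard form [assuming z > 0]: now 5*log(z) + ∫(sin(2*z)) dz.
Step 3. Evaluate the standard form: now 5*log(z) - cos(2*z)/2.
Answer: 5*log(z) - cos(2*z)/2.


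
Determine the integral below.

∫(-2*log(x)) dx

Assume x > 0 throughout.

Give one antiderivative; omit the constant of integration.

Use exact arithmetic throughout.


Answer: -2*x*log(x) + 2*x.


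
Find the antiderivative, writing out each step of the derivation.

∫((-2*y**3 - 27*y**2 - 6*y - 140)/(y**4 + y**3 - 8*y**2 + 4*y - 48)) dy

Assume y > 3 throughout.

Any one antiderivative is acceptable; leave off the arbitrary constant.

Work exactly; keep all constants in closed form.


Step 1. Decompose ∫((-2*y**3 - 27*y**2 - 6*y - 140)/(y**4 + y**3 - 8*y**2 + 4*y - 48)) dy by partial fractions, (-2*y**3 - 27*y**2 - 6*y - 140)/(y**4 + y**3 - 8*y**2 + 4*y - 48) = 2/(y**2 + 4) + 3/(y + 4) - 5/(y - 3): now ∫(-5/(y - 3)) dy + ∫(3/(y + 4)) dy + ∫(2/(y**2 + 4)) dy.
Step 2. Evaluate the standard form [assuming y > -4]: now 3*log(y + 4) + ∫(-5/(y - 3)) dy + ∫(2/(y**2 + 4)) dy.
Step 3. Evaluate the standard form [assuming y > 3]: now -5*log(y - 3) + 3*log(y + 4) + ∫(2/(y**2 + 4)) dy.
Step 4. Evaluate the standard form: now -5*log(y - 3) + 3*log(y + 4) + atan(y/2).
Answer: -5*log(y - 3) + 3*log(y + 4) + atan(y/2).


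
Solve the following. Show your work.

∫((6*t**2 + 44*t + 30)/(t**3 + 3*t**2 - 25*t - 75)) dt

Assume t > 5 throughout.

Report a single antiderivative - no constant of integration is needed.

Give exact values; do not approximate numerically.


Step 1. Decompose ∫((6*t**2 + 44*t + 30)/(t**3 + 3*t**2 - 25*t - 75)) dt by partial fractions, (6*t**2 + 44*t + 30)/(t**3 + 3*t**2 - 25*t - 75) = -2/(t + 5) + 3/(t + 3) + 5/(t - 5): now ∫(5/(t - 5)) dt + ∫(3/(t + 3)) dt + ∫(-2/(t + 5)) dt.
Step 2. Evaluate the standard form [assuming t > -3]: now 3*log(t + 3) + ∫(5/(t - 5)) dt + ∫(-2/(t + 5)) dt.
Step 3. Evaluate the standard form [assuming t > -5]: now 3*log(t + 3) - 2*log(t + 5) + ∫(5/(t - 5)) dt.
Step 4. Evaluate the standard form [assuming t > 5]: now 5*log(t - 5) + 3*log(t + 3) - 2*log(t + 5).
Answer: 5*log(t - 5) + 3*log(t + 3) - 2*log(t + 5).


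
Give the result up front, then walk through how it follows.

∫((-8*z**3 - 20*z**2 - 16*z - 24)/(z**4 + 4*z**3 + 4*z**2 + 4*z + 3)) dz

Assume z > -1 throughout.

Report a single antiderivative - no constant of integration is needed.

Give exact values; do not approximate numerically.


The answer is -5*log(z + 1) - 3*log(z + 3) - 2*atan(z).
Step 1. Decompose ∫((-8*z**3 - 20*z**2 - 16*z - 24)/(z**4 + 4*z**3 + 4*z**2 + 4*z + 3)) dz by partial fractions, (-8*z**3 - 20*z**2 - 16*z - 24)/(z**4 + 4*z**3 + 4*z**2 + 4*z + 3) = -2/(z**2 + 1) - 3/(z + 3) - 5/(z + 1): now ∫(-5/(z + 1)) dz + ∫(-3/(z + 3)) dz + ∫(-2/(z**2 + 1)) dz.
Step 2. Evaluate the standard form [assuming z > -3]: now -3*log(z + 3) + ∫(-5/(z + 1)) dz + ∫(-2/(z**2 + 1)) dz.
Step 3. Evaluate the standard form [assuming z > -1]: now -5*log(z + 1) - 3*log(z + 3) + ∫(-2/(z**2 + 1)) dz.
Step 4. Evaluate the standard form: now -5*log(z + 1) - 3*log(z + 3) - 2*atan(z).
Answer: -5*log(z + 1) - 3*log(z + 3) - 2*atan(z).


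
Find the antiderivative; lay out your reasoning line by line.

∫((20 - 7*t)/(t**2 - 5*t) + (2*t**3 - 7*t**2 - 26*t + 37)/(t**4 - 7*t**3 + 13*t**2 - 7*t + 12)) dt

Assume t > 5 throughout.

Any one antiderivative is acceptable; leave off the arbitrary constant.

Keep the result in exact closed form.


Step 1. Rewrite: now ∫((20 - 7*t)/(t**2 - 5*t)) dt + ∫((2*t**3 - 7*t**2 - 26*t + 37)/(t**4 - 7*t**3 + 13*t**2 - 7*t + 12)) dt.
Step 2. Decompose ∫((2*t**3 - 7*t**2 - 26*t + 37)/(t**4 - 7*t**3 + 13*t**2 - 7*t + 12)) dt by partial fractions, (2*t**3 - 7*t**2 - 26*t + 37)/(t**4 - 7*t**3 + 13*t**2 - 7*t + 12) = 4/(t**2 + 1) + 5/(t - 3) - 3/(t - 4): now ∫((20 - 7*t)/(t**2 - 5*t)) dt + ∫(-3/(t - 4)) dt + ∫(5/(t - 3)) dt + ∫(4/(t**2 + 1)) dt.
Step 3. Evaluate the standard form [assuming t > 3]: now 5*log(t - 3) + ∫((20 - 7*t)/(t**2 - 5*t)) dt + ∫(-3/(t - 4)) dt + ∫(4/(t**2 + 1)) dt.
Step 4. Evaluate the standard form [assuming t > 4]: now -3*log(t - 4) + 5*log(t - 3) + ∫((20 - 7*t)/(t**2 - 5*t)) dt + ∫(4/(t**2 + 1)) dt.
Step 5. Evaluate the standard form: now -3*log(t - 4) + 5*log(t - 3) + 4*atan(t) + ∫((20 - 7*t)/(t**2 - 5*t)) dt.
Step 6. Decompose ∫((20 - 7*t)/(t**2 - 5*t)) dt by partial fractions, (20 - 7*t)/(t**2 - 5*t) = -3/(t - 5) - 4/t: now -3*log(t - 4) + 5*log(t - 3) + 4*atan(t) + ∫(-4/t) dt + ∫(-3/(t - 5)) dt.
Step 7. Evaluate the standard form [assuming t > 0]: now -4*log(t) - 3*log(t - 4) + 5*log(t - 3) + 4*atan(t) + ∫(-3/(t - 5)) dt.
Step 8. Evaluate the standard form [assuming t > 5]: now -4*log(t) - 3*log(t - 5) - 3*log(t - 4) + 5*log(t - 3) + 4*atan(t).
Answer: -4*log(t) - 3*log(t - 5) - 3*log(t - 4) + 5*log(t - 3) + 4*atan(t).


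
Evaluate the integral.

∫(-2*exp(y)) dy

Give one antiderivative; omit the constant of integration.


Answer: -2*exp(y).


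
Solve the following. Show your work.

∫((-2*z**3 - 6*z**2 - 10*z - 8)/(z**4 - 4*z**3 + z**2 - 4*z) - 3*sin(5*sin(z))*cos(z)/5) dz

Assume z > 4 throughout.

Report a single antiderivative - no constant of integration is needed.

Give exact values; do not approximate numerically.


Step 1. Rewrite: now ∫((-2*z**3 - 6*z**2 - 10*z - 8)/(z**4 - 4*z**3 + z**2 - 4*z)) dz + ∫(-3*sin(5*sin(z))*cos(z)/5) dz.
Step 2. Substitute u = sin(z), turning ∫(-3*sin(5*sin(z))*cos(z)/5) dz into ∫(-3*sin(5*u)/5) du: now ∫((-2*z**3 - 6*z**2 - 10*z - 8)/(z**4 - 4*z**3 + z**2 - 4*z)) dz + ∫(-3*sin(5*u)/5) du.
Step 3. Evaluate the standard form: now 3*cos(5*u)/25 + ∫((-2*z**3 - 6*z**2 - 10*z - 8)/(z**4 - 4*z**3 + z**2 - 4*z)) dz.
Step 4. Substitute back u = sin(z): now 3*cos(5*sin(z))/25 + ∫((-2*z**3 - 6*z**2 - 10*z - 8)/(z**4 - 4*z**3 + z**2 - 4*z)) dz.
Step 5. Decompose ∫((-2*z**3 - 6*z**2 - 10*z - 8)/(z**4 - 4*z**3 + z**2 - 4*z)) dz by partial fractions, (-2*z**3 - 6*z**2 - 10*z - 8)/(z**4 - 4*z**3 + z**2 - 4*z) = 2/(z**2 + 1) - 4/(z - 4) + 2/z: now 3*cos(5*sin(z))/25 + ∫(2/z) dz + ∫(-4/(z - 4)) dz + ∫(2/(z**2 + 1)) dz.
Step 6. Evaluate the standard form [assuming z > 0]: now 2*log(z) + 3*cos(5*sin(z))/25 + ∫(-4/(z - 4)) dz + ∫(2/(z**2 + 1)) dz.
Step 7. Evaluate the standard form [assuming z > 4]: now 2*log(z) - 4*log(z - 4) + 3*cos(5*sin(z))/25 + ∫(2/(z**2 + 1)) dz.
Step 8. Evaluate the standard form: now 2*log(z) - 4*log(z - 4) + 3*cos(5*sin(z))/25 + 2*atan(z).
Answer: 2*log(z) - 4*log(z - 4) + 3*cos(5*sin(z))/25 + 2*atan(z).


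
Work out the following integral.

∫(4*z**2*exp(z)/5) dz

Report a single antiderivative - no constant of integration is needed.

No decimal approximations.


Answer: 4*z**2*exp(z)/5 - 8*z*exp(z)/5 + 8*exp(z)/5.


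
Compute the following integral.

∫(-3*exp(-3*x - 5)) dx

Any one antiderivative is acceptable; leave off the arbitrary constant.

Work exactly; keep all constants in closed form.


Answer: exp(-3*x - 5).


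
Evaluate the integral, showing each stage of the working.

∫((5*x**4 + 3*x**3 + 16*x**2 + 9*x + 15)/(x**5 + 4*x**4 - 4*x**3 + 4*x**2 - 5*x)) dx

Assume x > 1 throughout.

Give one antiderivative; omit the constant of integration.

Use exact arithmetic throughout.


Step 1. Decompose ∫((5*x**4 + 3*x**3 + 16*x**2 + 9*x + 15)/(x**5 + 4*x**4 - 4*x**3 + 4*x**2 - 5*x)) dx by partial fractions, (5*x**4 + 3*x**3 + 16*x**2 + 9*x + 15)/(x**5 + 4*x**4 - 4*x**3 + 4*x**2 - 5*x) = -1/(x**2 + 1) + 4/(x + 5) + 4/(x - 1) - 3/x: now ∫(-3/x) dx + ∫(4/(x - 1)) dx + ∫(4/(x + 5)) dx + ∫(-1/(x**2 + 1)) dx.
Step 2. Evaluate the standard form [assuming x > 1]: now 4*log(x - 1) + ∫(-3/x) dx + ∫(4/(x + 5)) dx + ∫(-1/(x**2 + 1)) dx.
Step 3. Evaluate the standard form [assuming x > -5]: now 4*log(x - 1) + 4*log(x + 5) + ∫(-3/x) dx + ∫(-1/(x**2 + 1)) dx.
Step 4. Evaluate the standard form [assuming x > 0]: now -3*log(x) + 4*log(x - 1) + 4*log(x + 5) + ∫(-1/(x**2 + 1)) dx.
Step 5. Evaluate the standard form: now -3*log(x) + 4*log(x - 1) + 4*log(x + 5) - atan(x).
Answer: -3*log(x) + 4*log(x - 1) + 4*log(x + 5) - atan(x).


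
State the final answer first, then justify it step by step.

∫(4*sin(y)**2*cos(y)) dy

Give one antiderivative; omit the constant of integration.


The answer is 4*sin(y)**3/3.
Step 1. Substitute u = sin(y), turning ∫(4*sin(y)**2*cos(y)) dy into ∫(4*u**2) du: now ∫(4*u**2) du.
Step 2. Evaluate the standard form: now 4*u**3/3.
Step 3. Substitute back u = sin(y): now 4*sin(y)**3/3.
Answer: 4*sin(y)**3/3.


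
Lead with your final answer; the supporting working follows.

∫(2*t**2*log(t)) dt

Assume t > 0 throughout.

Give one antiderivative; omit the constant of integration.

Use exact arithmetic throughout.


The answer is 2*t**3*log(t)/3 - 2*t**3/9.
Step 1. Integrate ∫(2*t**2*log(t)) dt by parts with u = log(t), dv = (2*t**2) dt, so v = 2*t**3/3 [assuming t > 0]: now 2*t**3*log(t)/3 + ∫(-2*t**2/3) dt.
Step 2. Evaluate the standard form: now 2*t**3*log(t)/3 - 2*t**3/9.
Answer: 2*t**3*log(t)/3 - 2*t**3/9.


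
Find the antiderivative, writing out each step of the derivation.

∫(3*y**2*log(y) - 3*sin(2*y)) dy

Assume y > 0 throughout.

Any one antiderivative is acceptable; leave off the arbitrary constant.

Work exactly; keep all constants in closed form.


Step 1. Rewrite: now ∫(3*y**2*log(y)) dy + ∫(-3*sin(2*y)) dy.
Step 2. Evaluate the standard form: now 3*cos(2*y)/2 + ∫(3*y**2*log(y)) dy.
Step 3. Integrate ∫(3*y**2*log(y)) dy by parts with u = log(y), dv = (3*y**2) dy, so v = y**3 [assuming y > 0]: now y**3*log(y) + 3*cos(2*y)/2 + ∫(-y**2) dy.
Step 4. Evaluate the standard form: now y**3*log(y) - y**3/3 + 3*cos(2*y)/2.
Answer: y**3*log(y) - y**3/3 + 3*cos(2*y)/2.


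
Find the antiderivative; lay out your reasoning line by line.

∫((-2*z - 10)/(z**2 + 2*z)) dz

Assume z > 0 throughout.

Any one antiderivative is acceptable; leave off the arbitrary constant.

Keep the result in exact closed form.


Step 1. Decompose ∫((-2*z - 10)/(z**2 + 2*z)) dz by partial fractions, (-2*z - 10)/(z**2 + 2*z) = 3/(z + 2) - 5/z: now ∫(-5/z) dz + ∫(3/(z + 2)) dz.
Step 2. Evaluate the standard form [assuming z > -2]: now 3*log(z + 2) + ∫(-5/z) dz.
Step 3. Evaluate the standard form [assuming z > 0]: now -5*log(z) + 3*log(z + 2).
Answer: -5*log(z) + 3*log(z + 2).


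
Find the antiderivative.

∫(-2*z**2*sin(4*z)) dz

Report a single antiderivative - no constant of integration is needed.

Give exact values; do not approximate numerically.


Answer: z**2*cos(4*z)/2 - z*sin(4*z)/4 - cos(4*z)/16.


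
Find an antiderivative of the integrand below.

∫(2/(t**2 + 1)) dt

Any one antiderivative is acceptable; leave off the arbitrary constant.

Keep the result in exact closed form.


Answer: 2*atan(t).


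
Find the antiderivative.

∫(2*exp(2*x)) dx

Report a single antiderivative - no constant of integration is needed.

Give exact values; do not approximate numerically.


Answer: exp(2*x).


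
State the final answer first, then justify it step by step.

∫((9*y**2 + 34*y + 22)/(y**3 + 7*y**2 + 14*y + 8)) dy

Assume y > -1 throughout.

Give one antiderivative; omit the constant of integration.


The answer is -log(y + 1) + 5*log(y + 2) + 5*log(y + 4).
Step 1. Decompose ∫((9*y**2 + 34*y + 22)/(y**3 + 7*y**2 + 14*y + 8)) dy by partial fractions, (9*y**2 + 34*y + 22)/(y**3 + 7*y**2 + 14*y + 8) = 5/(y + 4) + 5/(y + 2) - 1/(y + 1): now ∫(-1/(y + 1)) dy + ∫(5/(y + 2)) dy + ∫(5/(y + 4)) dy.
Step 2. Evaluate the standard form [assuming y > -1]: now -log(y + 1) + ∫(5/(y + 2)) dy + ∫(5/(y + 4)) dy.
Step 3. Evaluate the standard form [assuming y > -2]: now -log(y + 1) + 5*log(y + 2) + ∫(5/(y + 4)) dy.
Step 4. Evaluate the standard form [assuming y > -4]: now -log(y + 1) + 5*log(y + 2) + 5*log(y + 4).
Answer: -log(y + 1) + 5*log(y + 2) + 5*log(y + 4).


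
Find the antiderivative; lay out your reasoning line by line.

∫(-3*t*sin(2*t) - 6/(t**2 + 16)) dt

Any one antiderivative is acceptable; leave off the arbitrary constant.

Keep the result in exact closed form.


Step 1. Rewrite: now ∫(-3*t*sin(2*t)) dt + ∫(-6/(t**2 + 16)) dt.
Step 2. Integrate ∫(-3*t*sin(2*t)) dt by parts with u = t, dv = (-3*sin(2*t)) dt, so v = 3*cos(2*t)/2: now 3*t*cos(2*t)/2 + ∫(-6/(t**2 + 16)) dt + ∫(-3*cos(2*t)/2) dt.
Step 3. Evaluate the standard form: now 3*t*cos(2*t)/2 - 3*sin(2*t)/4 + ∫(-6/(t**2 + 16)) dt.
Step 4. Evaluate the standard form: now 3*t*cos(2*t)/2 - 3*sin(2*t)/4 - 3*atan(t/4)/2.
Answer: 3*t*cos(2*t)/2 - 3*sin(2*t)/4 - 3*atan(t/4)/2.


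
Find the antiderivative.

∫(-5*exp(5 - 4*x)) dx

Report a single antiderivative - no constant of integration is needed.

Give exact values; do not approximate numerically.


Answer: 5*exp(5 - 4*x)/4.


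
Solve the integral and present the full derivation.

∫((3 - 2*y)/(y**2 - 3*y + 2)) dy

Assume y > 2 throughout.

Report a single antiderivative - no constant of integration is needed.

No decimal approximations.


Step 1. Decompose ∫((3 - 2*y)/(y**2 - 3*y + 2)) dy by partial fractions, (3 - 2*y)/(y**2 - 3*y + 2) = -1/(y - 1) - 1/(y - 2): now ∫(-1/(y - 2)) dy + ∫(-1/(y - 1)) dy.
Step 2. Evaluate the standard form [assuming y > 1]: now -log(y - 1) + ∫(-1/(y - 2)) dy.
Step 3. Evaluate the standard form [assuming y > 2]: now -log(y - 2) - log(y - 1).
Answer: -log(y - 2) - log(y - 1).


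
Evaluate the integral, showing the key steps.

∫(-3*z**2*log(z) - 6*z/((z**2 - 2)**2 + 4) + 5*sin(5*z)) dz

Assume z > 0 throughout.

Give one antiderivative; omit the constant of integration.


Step 1. Rewrite: now ∫(-6*z/((z**2 - 2)**2 + 4)) dz + ∫(-3*z**2*log(z)) dz + ∫(5*sin(5*z)) dz.
Step 2. Evaluate the standard form: now -cos(5*z) + ∫(-6*z/((z**2 - 2)**2 + 4)) dz + ∫(-3*z**2*log(z)) dz.
Step 3. Substitute u = z**2 - 2, turning ∫(-6*z/((z**2 - 2)**2 + 4)) dz into ∫(-3/(u**2 + 4)) du: now -cos(5*z) + ∫(-3*z**2*log(z)) dz + ∫(-3/(u**2 + 4)) du.
Step 4. Evaluate the standard form: now -cos(5*z) - 3*atan(u/2)/2 + ∫(-3*z**2*log(z)) dz.
Step 5. Substitute back u = z**2 - 2: now -cos(5*z) - 3*atan(z**2/2 - 1)/2 + ∫(-3*z**2*log(z)) dz.
Step 6. Integrate ∫(-3*z**2*log(z)) dz by parts with u = log(z), dv = (-3*z**2) dz, so v = -z**3 [assuming z > 0]: now -z**3*log(z) - cos(5*z) - 3*atan(z**2/2 - 1)/2 + ∫(z**2) dz.
Step 7. Evaluate the standard form: now -z**3*log(z) + z**3/3 - cos(5*z) - 3*atan(z**2/2 - 1)/2.
Answer: -z**3*log(z) + z**3/3 - cos(5*z) - 3*atan(z**2/2 - 1)/2.


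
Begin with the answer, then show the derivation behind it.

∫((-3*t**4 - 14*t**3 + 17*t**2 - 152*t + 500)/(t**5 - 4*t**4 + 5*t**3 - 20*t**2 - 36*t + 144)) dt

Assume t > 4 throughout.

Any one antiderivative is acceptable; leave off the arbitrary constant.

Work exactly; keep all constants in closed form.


The answer is -5*log(t - 4) - log(t - 2) + 3*log(t + 2) + 2*atan(t/3)/3.
Step 1. Decompose ∫((-3*t**4 - 14*t**3 + 17*t**2 - 152*t + 500)/(t**5 - 4*t**4 + 5*t**3 - 20*t**2 - 36*t + 144)) dt by partial fractions, (-3*t**4 - 14*t**3 + 17*t**2 - 152*t + 500)/(t**5 - 4*t**4 + 5*t**3 - 20*t**2 - 36*t + 144) = 2/(t**2 + 9) + 3/(t + 2) - 1/(t - 2) - 5/(t - 4): now ∫(-5/(t - 4)) dt + ∫(-1/(t - 2)) dt + ∫(3/(t + 2)) dt + ∫(2/(t**2 + 9)) dt.
Step 2. Evaluate the standard form [assuming t > -2]: now 3*log(t + 2) + ∫(-5/(t - 4)) dt + ∫(-1/(t - 2)) dt + ∫(2/(t**2 + 9)) dt.
Step 3. Evaluate the standard form [assuming t > 4]: now -5*log(t - 4) + 3*log(t + 2) + ∫(-1/(t - 2)) dt + ∫(2/(t**2 + 9)) dt.
Step 4. Evaluate the standard form [assuming t > 2]: now -5*log(t - 4) - log(t - 2) + 3*log(t + 2) + ∫(2/(t**2 + 9)) dt.
Step 5. Evaluate the standard form: now -5*log(t - 4) - log(t - 2) + 3*log(t + 2) + 2*atan(t/3)/3.
Answer: -5*log(t - 4) - log(t - 2) + 3*log(t + 2) + 2*atan(t/3)/3.
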